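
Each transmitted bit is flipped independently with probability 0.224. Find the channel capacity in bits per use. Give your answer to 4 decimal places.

Binary symmetric channel: C = 1 − h₂(ε) where h₂ is the binary entropy function.
h₂(0.224) = −0.224·log₂0.224 − 0.776·log₂0.776 = 0.7674.
C = 1 − 0.7674 = 0.2326 bits per channel use.

0.2326 bits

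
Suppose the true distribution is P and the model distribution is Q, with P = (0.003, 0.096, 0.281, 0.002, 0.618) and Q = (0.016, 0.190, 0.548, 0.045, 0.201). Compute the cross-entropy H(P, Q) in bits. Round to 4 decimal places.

1.9312 bits

H(P,Q) = −Σ p·log₂ q.
  −0.003·log₂(0.016) = 0.01790
  −0.096·log₂(0.190) = 0.23001
  −0.281·log₂(0.548) = 0.24384
  −0.002·log₂(0.045) = 0.00895
  −0.618·log₂(0.201) = 1.43050
H(P,Q) = 1.9312 bits.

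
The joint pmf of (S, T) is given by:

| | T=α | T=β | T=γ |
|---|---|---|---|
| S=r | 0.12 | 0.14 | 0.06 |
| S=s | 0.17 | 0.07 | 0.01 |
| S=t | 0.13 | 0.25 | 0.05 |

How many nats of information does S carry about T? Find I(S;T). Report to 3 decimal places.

Marginals: p(S) = (0.3200, 0.2500, 0.4300), p(T) = (0.4200, 0.4600, 0.1200).
I(S;T) = H(S) + H(T) − H(S,T).
H(S) = 1.0741, H(T) = 0.9760, H(S,T) = 1.9935.
I(S;T) = 1.0741 + 0.9760 − 1.9935 = 0.057 nats.

0.057 nats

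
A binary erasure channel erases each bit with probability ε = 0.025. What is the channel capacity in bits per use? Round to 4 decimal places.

Binary erasure channel: capacity C = 1 − ε.
C = 1 − 0.025 = 0.9750 bits per channel use.

0.9750 bits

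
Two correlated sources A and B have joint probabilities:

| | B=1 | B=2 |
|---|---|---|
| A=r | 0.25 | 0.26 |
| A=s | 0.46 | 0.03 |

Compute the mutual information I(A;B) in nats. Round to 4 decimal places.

0.1359 nats

Marginals: p(A) = (0.5100, 0.4900), p(B) = (0.7100, 0.2900).
I(A;B) = H(A) + H(B) − H(A,B).
H(A) = 0.6929, H(B) = 0.6022, H(A,B) = 1.1592.
I(A;B) = 0.6929 + 0.6022 − 1.1592 = 0.1359 nats.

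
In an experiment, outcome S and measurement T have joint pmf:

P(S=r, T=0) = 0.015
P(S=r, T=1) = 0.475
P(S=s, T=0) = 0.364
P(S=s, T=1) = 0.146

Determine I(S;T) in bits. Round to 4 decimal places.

Marginals: p(S) = (0.4900, 0.5100), p(T) = (0.3790, 0.6210).
I(S;T) = H(S) + H(T) − H(S,T).
H(S) = 0.9997, H(T) = 0.9573, H(S,T) = 1.5370.
I(S;T) = 0.9997 + 0.9573 − 1.5370 = 0.4200 bits.

0.4200 bits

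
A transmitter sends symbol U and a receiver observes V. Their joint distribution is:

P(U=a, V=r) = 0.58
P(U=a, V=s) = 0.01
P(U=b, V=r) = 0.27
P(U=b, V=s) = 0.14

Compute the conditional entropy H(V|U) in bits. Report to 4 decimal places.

Chain rule: H(V|U) = H(U,V) − H(U).
Marginals: p(U) = (0.5900, 0.4100), p(V) = (0.8500, 0.1500).
H(U,V) = 1.4294 bits; H(U) = 0.9765 bits.
H(V|U) = 1.4294 − 0.9765 = 0.4529 bits.

0.4529 bits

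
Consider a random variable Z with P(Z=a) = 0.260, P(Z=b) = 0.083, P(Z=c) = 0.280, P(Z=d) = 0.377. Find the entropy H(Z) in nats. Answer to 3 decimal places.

1.281 nats

H(Z) = −Σ p·ln p.
  −(0.260)·ln(0.260) = 0.3502
  −(0.083)·ln(0.083) = 0.2066
  −(0.280)·ln(0.280) = 0.3564
  −(0.377)·ln(0.377) = 0.3678
Sum: 0.3502 + 0.2066 + 0.3564 + 0.3678 = 1.281 nats.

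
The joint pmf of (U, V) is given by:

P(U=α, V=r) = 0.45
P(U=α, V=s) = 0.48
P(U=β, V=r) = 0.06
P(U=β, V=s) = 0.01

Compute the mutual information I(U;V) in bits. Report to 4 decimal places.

0.0290 bits

Marginals: p(U) = (0.9300, 0.0700), p(V) = (0.5100, 0.4900).
I(U;V) = Σ p(x,y)·log₂[p(x,y)/(p(x)p(y))].
  (α,r): 0.45·log₂(0.9488) = -0.03414
  (α,s): 0.48·log₂(1.0533) = 0.03598
  (β,r): 0.06·log₂(1.6807) = 0.04494
  (β,s): 0.01·log₂(0.2915) = -0.01778
Sum = 0.0290 bits.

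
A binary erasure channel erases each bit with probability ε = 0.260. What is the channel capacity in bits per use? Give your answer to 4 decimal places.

Binary erasure channel: capacity C = 1 − ε.
C = 1 − 0.260 = 0.7400 bits per channel use.

0.7400 bits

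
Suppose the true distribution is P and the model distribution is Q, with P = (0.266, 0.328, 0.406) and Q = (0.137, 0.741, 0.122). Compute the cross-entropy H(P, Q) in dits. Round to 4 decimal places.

H(P,Q) = −Σ p·log₁₀ q.
  −0.266·log₁₀(0.137) = 0.22963
  −0.328·log₁₀(0.741) = 0.04270
  −0.406·log₁₀(0.122) = 0.37094
H(P,Q) = 0.6433 dits.

0.6433 dits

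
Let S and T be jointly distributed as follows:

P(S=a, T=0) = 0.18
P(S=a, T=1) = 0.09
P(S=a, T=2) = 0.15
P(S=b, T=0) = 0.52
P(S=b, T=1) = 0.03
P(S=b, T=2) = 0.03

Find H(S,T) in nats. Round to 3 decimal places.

1.360 nats

H(S,T) = −Σ p(x,y)·ln p(x,y) over all 6 cells.
  cell (a,0): −0.18·ln0.18 = 0.3087
  cell (a,1): −0.09·ln0.09 = 0.2167
  cell (a,2): −0.15·ln0.15 = 0.2846
  cell (b,0): −0.52·ln0.52 = 0.3400
  cell (b,1): −0.03·ln0.03 = 0.1052
  cell (b,2): −0.03·ln0.03 = 0.1052
Sum = 1.360 nats.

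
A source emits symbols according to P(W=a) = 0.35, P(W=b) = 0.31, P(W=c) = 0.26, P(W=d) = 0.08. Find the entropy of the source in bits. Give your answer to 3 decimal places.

H(W) = −Σ p·log₂ p.
  −(0.35)·log₂(0.35) = 0.5301
  −(0.31)·log₂(0.31) = 0.5238
  −(0.26)·log₂(0.26) = 0.5053
  −(0.08)·log₂(0.08) = 0.2915
Sum: 0.5301 + 0.5238 + 0.5053 + 0.2915 = 1.851 bits.

1.851 bits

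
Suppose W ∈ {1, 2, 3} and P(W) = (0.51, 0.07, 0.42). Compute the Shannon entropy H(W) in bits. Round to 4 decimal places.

H(W) = −Σ p·log₂ p.
  −(0.51)·log₂(0.51) = 0.49543
  −(0.07)·log₂(0.07) = 0.26856
  −(0.42)·log₂(0.42) = 0.52565
Sum: 0.49543 + 0.26856 + 0.52565 = 1.2896 bits.

1.2896 bits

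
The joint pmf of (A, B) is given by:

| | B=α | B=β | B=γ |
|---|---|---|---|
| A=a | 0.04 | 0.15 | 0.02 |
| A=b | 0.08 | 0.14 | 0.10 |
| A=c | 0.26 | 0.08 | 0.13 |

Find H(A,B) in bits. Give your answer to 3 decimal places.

2.909 bits

H(A,B) = −Σ p(x,y)·log₂ p(x,y) over all 9 cells.
  cell (a,α): −0.04·log₂0.04 = 0.1858
  cell (a,β): −0.15·log₂0.15 = 0.4105
  cell (a,γ): −0.02·log₂0.02 = 0.1129
  cell (b,α): −0.08·log₂0.08 = 0.2915
  cell (b,β): −0.14·log₂0.14 = 0.3971
  cell (b,γ): −0.10·log₂0.10 = 0.3322
  cell (c,α): −0.26·log₂0.26 = 0.5053
  cell (c,β): −0.08·log₂0.08 = 0.2915
  cell (c,γ): −0.13·log₂0.13 = 0.3826
Sum = 2.909 bits.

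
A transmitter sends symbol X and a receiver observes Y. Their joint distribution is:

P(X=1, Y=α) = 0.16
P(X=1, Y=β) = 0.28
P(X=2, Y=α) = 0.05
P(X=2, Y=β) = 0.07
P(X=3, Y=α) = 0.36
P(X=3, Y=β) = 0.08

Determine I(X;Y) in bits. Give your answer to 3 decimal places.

Marginals: p(X) = (0.4400, 0.1200, 0.4400), p(Y) = (0.5700, 0.4300).
I(X;Y) = Σ p(x,y)·log₂[p(x,y)/(p(x)p(y))].
  (1,α): 0.16·log₂(0.6380) = -0.1038
  (1,β): 0.28·log₂(1.4799) = 0.1583
  (2,α): 0.05·log₂(0.7310) = -0.0226
  (2,β): 0.07·log₂(1.3566) = 0.0308
  (3,α): 0.36·log₂(1.4354) = 0.1877
  (3,β): 0.08·log₂(0.4228) = -0.0993
Sum = 0.151 bits.

0.151 bits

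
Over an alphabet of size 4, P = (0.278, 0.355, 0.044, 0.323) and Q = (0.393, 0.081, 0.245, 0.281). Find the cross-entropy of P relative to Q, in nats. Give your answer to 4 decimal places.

H(P,Q) = −Σ p·ln q.
  −0.278·ln(0.393) = 0.25964
  −0.355·ln(0.081) = 0.89222
  −0.044·ln(0.245) = 0.06189
  −0.323·ln(0.281) = 0.41002
H(P,Q) = 1.6238 nats.

1.6238 nats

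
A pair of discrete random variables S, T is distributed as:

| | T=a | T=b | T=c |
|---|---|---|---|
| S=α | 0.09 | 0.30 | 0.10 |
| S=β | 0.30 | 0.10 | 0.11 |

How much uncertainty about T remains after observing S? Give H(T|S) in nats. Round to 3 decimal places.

0.949 nats

Marginals: p(S) = (0.4900, 0.5100), p(T) = (0.3900, 0.4000, 0.2100).
H(T|S) = Σ p(S) · H(T|S=·).
  S=α: p=0.4900, H(T|S=α) = 0.9360
  S=β: p=0.5100, H(T|S=β) = 0.9624
Weighted sum = 0.949 nats.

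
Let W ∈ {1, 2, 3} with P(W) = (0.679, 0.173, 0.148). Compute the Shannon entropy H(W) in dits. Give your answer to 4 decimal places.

H(W) = −Σ p·log₁₀ p.
  −(0.679)·log₁₀(0.679) = 0.11416
  −(0.173)·log₁₀(0.173) = 0.13182
  −(0.148)·log₁₀(0.148) = 0.12280
Sum: 0.11416 + 0.13182 + 0.12280 = 0.3688 dits.

0.3688 dits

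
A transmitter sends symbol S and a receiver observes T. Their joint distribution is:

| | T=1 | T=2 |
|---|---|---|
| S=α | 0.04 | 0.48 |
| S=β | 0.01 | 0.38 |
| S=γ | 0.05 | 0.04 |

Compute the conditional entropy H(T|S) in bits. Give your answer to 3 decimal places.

0.360 bits

Marginals: p(S) = (0.5200, 0.3900, 0.0900), p(T) = (0.1000, 0.9000).
H(T|S) = Σ p(S) · H(T|S=·).
  S=α: p=0.5200, H(T|S=α) = 0.3912
  S=β: p=0.3900, H(T|S=β) = 0.1720
  S=γ: p=0.0900, H(T|S=γ) = 0.9911
Weighted sum = 0.360 bits.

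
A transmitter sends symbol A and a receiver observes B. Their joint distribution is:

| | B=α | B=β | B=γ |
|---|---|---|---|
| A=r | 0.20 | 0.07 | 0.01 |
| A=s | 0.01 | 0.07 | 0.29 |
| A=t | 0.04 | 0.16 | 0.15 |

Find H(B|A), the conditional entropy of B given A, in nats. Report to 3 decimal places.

0.760 nats

Chain rule: H(B|A) = H(A,B) − H(A).
Marginals: p(A) = (0.2800, 0.3700, 0.3500), p(B) = (0.2500, 0.3000, 0.4500).
H(A,B) = 1.8518 nats; H(A) = 1.0917 nats.
H(B|A) = 1.8518 − 1.0917 = 0.760 nats.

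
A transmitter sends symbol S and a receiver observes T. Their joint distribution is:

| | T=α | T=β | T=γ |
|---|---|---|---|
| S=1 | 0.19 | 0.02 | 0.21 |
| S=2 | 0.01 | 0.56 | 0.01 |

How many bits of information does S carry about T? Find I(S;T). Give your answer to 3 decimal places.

0.740 bits

Marginals: p(S) = (0.4200, 0.5800), p(T) = (0.2000, 0.5800, 0.2200).
I(S;T) = Σ p(x,y)·log₂[p(x,y)/(p(x)p(y))].
  (1,α): 0.19·log₂(2.2619) = 0.2237
  (1,β): 0.02·log₂(0.0821) = -0.0721
  (1,γ): 0.21·log₂(2.2727) = 0.2487
  (2,α): 0.01·log₂(0.0862) = -0.0354
  (2,β): 0.56·log₂(1.6647) = 0.4117
  (2,γ): 0.01·log₂(0.0784) = -0.0367
Sum = 0.740 bits.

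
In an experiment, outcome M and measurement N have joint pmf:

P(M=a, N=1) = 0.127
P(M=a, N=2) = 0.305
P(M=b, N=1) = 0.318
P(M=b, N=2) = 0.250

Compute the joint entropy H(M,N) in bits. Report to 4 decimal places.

H(M,N) = −Σ p(x,y)·log₂ p(x,y) over all 4 cells.
  cell (a,1): −0.127·log₂0.127 = 0.37809
  cell (a,2): −0.305·log₂0.305 = 0.52250
  cell (b,1): −0.318·log₂0.318 = 0.52562
  cell (b,2): −0.250·log₂0.250 = 0.50000
Sum = 1.9262 bits.

1.9262 bits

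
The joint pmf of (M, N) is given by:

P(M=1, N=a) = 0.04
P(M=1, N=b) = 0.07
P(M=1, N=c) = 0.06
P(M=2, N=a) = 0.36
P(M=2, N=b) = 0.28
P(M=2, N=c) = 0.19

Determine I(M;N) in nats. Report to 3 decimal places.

0.013 nats

Marginals: p(M) = (0.1700, 0.8300), p(N) = (0.4000, 0.3500, 0.2500).
I(M;N) = Σ p(x,y)·ln[p(x,y)/(p(x)p(y))].
  (1,a): 0.04·ln(0.5882) = -0.0212
  (1,b): 0.07·ln(1.1765) = 0.0114
  (1,c): 0.06·ln(1.4118) = 0.0207
  (2,a): 0.36·ln(1.0843) = 0.0291
  (2,b): 0.28·ln(0.9639) = -0.0103
  (2,c): 0.19·ln(0.9157) = -0.0167
Sum = 0.013 nats.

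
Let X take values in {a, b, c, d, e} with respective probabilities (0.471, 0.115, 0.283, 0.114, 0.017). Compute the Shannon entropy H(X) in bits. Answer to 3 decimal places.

1.843 bits

H(X) = −Σ p·log₂ p.
  −(0.471)·log₂(0.471) = 0.5116
  −(0.115)·log₂(0.115) = 0.3588
  −(0.283)·log₂(0.283) = 0.5154
  −(0.114)·log₂(0.114) = 0.3571
  −(0.017)·log₂(0.017) = 0.0999
Sum: 0.5116 + 0.3588 + 0.5154 + 0.3571 + 0.0999 = 1.843 bits.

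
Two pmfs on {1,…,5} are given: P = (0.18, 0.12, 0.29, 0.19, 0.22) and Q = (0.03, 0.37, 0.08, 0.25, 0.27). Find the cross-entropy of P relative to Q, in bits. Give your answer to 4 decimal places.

2.9350 bits

H(P,Q) = −Σ p·log₂ q.
  −0.18·log₂(0.03) = 0.91060
  −0.12·log₂(0.37) = 0.17213
  −0.29·log₂(0.08) = 1.05672
  −0.19·log₂(0.25) = 0.38000
  −0.22·log₂(0.27) = 0.41557
H(P,Q) = 2.9350 bits.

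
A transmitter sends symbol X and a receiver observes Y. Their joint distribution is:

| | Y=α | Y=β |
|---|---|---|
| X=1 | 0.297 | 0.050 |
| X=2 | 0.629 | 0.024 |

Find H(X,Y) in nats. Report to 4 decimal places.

0.8915 nats

H(X,Y) = −Σ p(x,y)·ln p(x,y) over all 4 cells.
  cell (1,α): −0.297·ln0.297 = 0.36056
  cell (1,β): −0.050·ln0.050 = 0.14979
  cell (2,α): −0.629·ln0.629 = 0.29162
  cell (2,β): −0.024·ln0.024 = 0.08951
Sum = 0.8915 nats.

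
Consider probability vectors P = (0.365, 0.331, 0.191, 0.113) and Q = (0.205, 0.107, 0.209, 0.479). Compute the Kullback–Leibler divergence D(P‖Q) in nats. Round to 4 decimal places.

D(P‖Q) = Σ p·ln(p/q).
  0.365·ln(0.365/0.205) = 0.21056
  0.331·ln(0.331/0.107) = 0.37379
  0.191·ln(0.191/0.209) = -0.01720
  0.113·ln(0.113/0.479) = -0.16321
D(P‖Q) = 0.4039 nats.

0.4039 nats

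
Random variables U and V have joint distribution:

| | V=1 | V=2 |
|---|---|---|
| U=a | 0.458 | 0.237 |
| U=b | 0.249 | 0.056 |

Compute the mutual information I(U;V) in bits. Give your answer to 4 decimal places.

Marginals: p(U) = (0.6950, 0.3050), p(V) = (0.7070, 0.2930).
I(U;V) = Σ p(x,y)·log₂[p(x,y)/(p(x)p(y))].
  (a,1): 0.458·log₂(0.9321) = -0.04646
  (a,2): 0.237·log₂(1.1638) = 0.05188
  (b,1): 0.249·log₂(1.1547) = 0.05168
  (b,2): 0.056·log₂(0.6266) = -0.03776
Sum = 0.0193 bits.

0.0193 bits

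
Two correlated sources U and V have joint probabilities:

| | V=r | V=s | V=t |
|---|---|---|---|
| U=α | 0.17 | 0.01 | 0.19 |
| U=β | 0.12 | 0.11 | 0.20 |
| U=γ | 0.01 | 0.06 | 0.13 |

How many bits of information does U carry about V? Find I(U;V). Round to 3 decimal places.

0.145 bits

Marginals: p(U) = (0.3700, 0.4300, 0.2000), p(V) = (0.3000, 0.1800, 0.5200).
I(U;V) = Σ p(x,y)·log₂[p(x,y)/(p(x)p(y))].
  (α,r): 0.17·log₂(1.5315) = 0.1045
  (α,s): 0.01·log₂(0.1502) = -0.0274
  (α,t): 0.19·log₂(0.9875) = -0.0034
  (β,r): 0.12·log₂(0.9302) = -0.0125
  (β,s): 0.11·log₂(1.4212) = 0.0558
  (β,t): 0.20·log₂(0.8945) = -0.0322
  (γ,r): 0.01·log₂(0.1667) = -0.0258
  (γ,s): 0.06·log₂(1.6667) = 0.0442
  (γ,t): 0.13·log₂(1.2500) = 0.0419
Sum = 0.145 bits.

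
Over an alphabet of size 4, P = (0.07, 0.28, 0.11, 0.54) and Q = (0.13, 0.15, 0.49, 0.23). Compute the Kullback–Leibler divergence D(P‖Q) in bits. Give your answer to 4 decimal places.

0.6174 bits

D(P‖Q) = Σ p·log₂(p/q).
  0.07·log₂(0.07/0.13) = -0.06252
  0.28·log₂(0.28/0.15) = 0.25213
  0.11·log₂(0.11/0.49) = -0.23708
  0.54·log₂(0.54/0.23) = 0.66492
D(P‖Q) = 0.6174 bits.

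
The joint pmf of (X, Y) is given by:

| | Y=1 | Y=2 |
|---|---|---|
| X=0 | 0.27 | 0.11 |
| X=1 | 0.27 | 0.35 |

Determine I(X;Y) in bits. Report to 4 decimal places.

Marginals: p(X) = (0.3800, 0.6200), p(Y) = (0.5400, 0.4600).
I(X;Y) = Σ p(x,y)·log₂[p(x,y)/(p(x)p(y))].
  (0,1): 0.27·log₂(1.3158) = 0.10690
  (0,2): 0.11·log₂(0.6293) = -0.07350
  (1,1): 0.27·log₂(0.8065) = -0.08379
  (1,2): 0.35·log₂(1.2272) = 0.10338
Sum = 0.0530 bits.

0.0530 bits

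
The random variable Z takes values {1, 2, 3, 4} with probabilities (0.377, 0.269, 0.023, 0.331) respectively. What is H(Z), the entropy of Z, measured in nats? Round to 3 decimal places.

H(Z) = −Σ p·ln p.
  −(0.377)·ln(0.377) = 0.3678
  −(0.269)·ln(0.269) = 0.3532
  −(0.023)·ln(0.023) = 0.0868
  −(0.331)·ln(0.331) = 0.3660
Sum: 0.3678 + 0.3532 + 0.0868 + 0.3660 = 1.174 nats.

1.174 nats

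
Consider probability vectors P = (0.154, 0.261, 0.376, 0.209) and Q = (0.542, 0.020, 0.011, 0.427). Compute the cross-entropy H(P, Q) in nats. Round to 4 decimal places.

H(P,Q) = −Σ p·ln q.
  −0.154·ln(0.542) = 0.09432
  −0.261·ln(0.020) = 1.02104
  −0.376·ln(0.011) = 1.69571
  −0.209·ln(0.427) = 0.17785
H(P,Q) = 2.9889 nats.

2.9889 nats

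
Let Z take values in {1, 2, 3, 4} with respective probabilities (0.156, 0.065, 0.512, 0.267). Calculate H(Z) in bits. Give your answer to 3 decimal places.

H(Z) = −Σ p·log₂ p.
  −(0.156)·log₂(0.156) = 0.4181
  −(0.065)·log₂(0.065) = 0.2563
  −(0.512)·log₂(0.512) = 0.4945
  −(0.267)·log₂(0.267) = 0.5087
Sum: 0.4181 + 0.2563 + 0.4945 + 0.5087 = 1.678 bits.

1.678 bits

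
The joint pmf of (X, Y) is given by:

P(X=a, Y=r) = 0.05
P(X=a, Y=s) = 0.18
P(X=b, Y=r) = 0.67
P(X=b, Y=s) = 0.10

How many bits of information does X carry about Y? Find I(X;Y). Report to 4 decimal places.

0.2528 bits

Marginals: p(X) = (0.2300, 0.7700), p(Y) = (0.7200, 0.2800).
I(X;Y) = Σ p(x,y)·log₂[p(x,y)/(p(x)p(y))].
  (a,r): 0.05·log₂(0.3019) = -0.08639
  (a,s): 0.18·log₂(2.7950) = 0.26692
  (b,r): 0.67·log₂(1.2085) = 0.18307
  (b,s): 0.10·log₂(0.4638) = -0.11084
Sum = 0.2528 bits.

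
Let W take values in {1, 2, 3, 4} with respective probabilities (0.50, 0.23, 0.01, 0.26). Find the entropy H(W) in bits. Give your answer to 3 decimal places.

1.559 bits

H(W) = −Σ p·log₂ p.
  −(0.50)·log₂(0.50) = 0.5000
  −(0.23)·log₂(0.23) = 0.4877
  −(0.01)·log₂(0.01) = 0.0664
  −(0.26)·log₂(0.26) = 0.5053
Sum: 0.5000 + 0.4877 + 0.0664 + 0.5053 = 1.559 bits.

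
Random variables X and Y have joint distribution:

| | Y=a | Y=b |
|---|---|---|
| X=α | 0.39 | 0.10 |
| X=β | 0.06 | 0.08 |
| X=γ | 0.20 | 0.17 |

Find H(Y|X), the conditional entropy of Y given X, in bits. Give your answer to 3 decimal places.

0.864 bits

Chain rule: H(Y|X) = H(X,Y) − H(X).
Marginals: p(X) = (0.4900, 0.1400, 0.3700), p(Y) = (0.6500, 0.3500).
H(X,Y) = 2.2960 bits; H(X) = 1.4321 bits.
H(Y|X) = 2.2960 − 1.4321 = 0.864 bits.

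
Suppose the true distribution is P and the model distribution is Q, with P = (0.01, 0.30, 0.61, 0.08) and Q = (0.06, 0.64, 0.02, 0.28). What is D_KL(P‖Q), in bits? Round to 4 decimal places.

D(P‖Q) = Σ p·log₂(p/q).
  0.01·log₂(0.01/0.06) = -0.02585
  0.30·log₂(0.30/0.64) = -0.32793
  0.61·log₂(0.61/0.02) = 3.00775
  0.08·log₂(0.08/0.28) = -0.14459
D(P‖Q) = 2.5094 bits.

2.5094 bits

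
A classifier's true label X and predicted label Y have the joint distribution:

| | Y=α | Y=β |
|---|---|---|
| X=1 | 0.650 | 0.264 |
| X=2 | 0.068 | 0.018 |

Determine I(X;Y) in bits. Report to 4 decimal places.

Marginals: p(X) = (0.9140, 0.0860), p(Y) = (0.7180, 0.2820).
I(X;Y) = Σ p(x,y)·log₂[p(x,y)/(p(x)p(y))].
  (1,α): 0.650·log₂(0.9905) = -0.00898
  (1,β): 0.264·log₂(1.0243) = 0.00913
  (2,α): 0.068·log₂(1.1013) = 0.00946
  (2,β): 0.018·log₂(0.7422) = -0.00774
Sum = 0.0019 bits.

0.0019 bits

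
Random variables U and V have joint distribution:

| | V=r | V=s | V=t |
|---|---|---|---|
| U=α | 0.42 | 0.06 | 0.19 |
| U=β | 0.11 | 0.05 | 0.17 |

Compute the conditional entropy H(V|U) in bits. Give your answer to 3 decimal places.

1.310 bits

Chain rule: H(V|U) = H(U,V) − H(U).
Marginals: p(U) = (0.6700, 0.3300), p(V) = (0.5300, 0.1100, 0.3600).
H(U,V) = 2.2254 bits; H(U) = 0.9149 bits.
H(V|U) = 2.2254 − 0.9149 = 1.310 bits.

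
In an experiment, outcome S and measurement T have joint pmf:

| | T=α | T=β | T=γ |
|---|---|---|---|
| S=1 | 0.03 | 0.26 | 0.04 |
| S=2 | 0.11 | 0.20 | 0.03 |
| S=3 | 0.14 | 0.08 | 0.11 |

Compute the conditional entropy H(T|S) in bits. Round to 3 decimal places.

Marginals: p(S) = (0.3300, 0.3400, 0.3300), p(T) = (0.2800, 0.5400, 0.1800).
H(T|S) = Σ p(S) · H(T|S=·).
  S=1: p=0.3300, H(T|S=1) = 0.9545
  S=2: p=0.3400, H(T|S=2) = 1.2861
  S=3: p=0.3300, H(T|S=3) = 1.5487
Weighted sum = 1.263 bits.

1.263 bits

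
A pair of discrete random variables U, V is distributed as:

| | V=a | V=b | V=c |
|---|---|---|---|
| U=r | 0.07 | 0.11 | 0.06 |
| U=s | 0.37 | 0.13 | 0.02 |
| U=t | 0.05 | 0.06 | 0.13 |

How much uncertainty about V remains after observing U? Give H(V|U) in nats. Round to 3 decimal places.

0.868 nats

Chain rule: H(V|U) = H(U,V) − H(U).
Marginals: p(U) = (0.2400, 0.5200, 0.2400), p(V) = (0.4900, 0.3000, 0.2100).
H(U,V) = 1.8929 nats; H(U) = 1.0251 nats.
H(V|U) = 1.8929 − 1.0251 = 0.868 nats.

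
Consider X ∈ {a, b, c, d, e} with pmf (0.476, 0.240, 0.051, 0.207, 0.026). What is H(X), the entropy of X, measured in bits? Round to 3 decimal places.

H(X) = −Σ p·log₂ p.
  −(0.476)·log₂(0.476) = 0.5098
  −(0.240)·log₂(0.240) = 0.4941
  −(0.051)·log₂(0.051) = 0.2190
  −(0.207)·log₂(0.207) = 0.4704
  −(0.026)·log₂(0.026) = 0.1369
Sum: 0.5098 + 0.4941 + 0.2190 + 0.4704 + 0.1369 = 1.830 bits.

1.830 bits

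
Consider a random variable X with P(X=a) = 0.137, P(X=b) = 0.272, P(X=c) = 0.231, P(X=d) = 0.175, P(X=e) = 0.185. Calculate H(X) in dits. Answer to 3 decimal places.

H(X) = −Σ p·log₁₀ p.
  −(0.137)·log₁₀(0.137) = 0.1183
  −(0.272)·log₁₀(0.272) = 0.1538
  −(0.231)·log₁₀(0.231) = 0.1470
  −(0.175)·log₁₀(0.175) = 0.1325
  −(0.185)·log₁₀(0.185) = 0.1356
Sum: 0.1183 + 0.1538 + 0.1470 + 0.1325 + 0.1356 = 0.687 dits.

0.687 dits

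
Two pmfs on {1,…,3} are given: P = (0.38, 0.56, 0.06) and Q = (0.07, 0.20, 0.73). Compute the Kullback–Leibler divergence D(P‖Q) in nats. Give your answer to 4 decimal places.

D(P‖Q) = Σ p·ln(p/q).
  0.38·ln(0.38/0.07) = 0.64284
  0.56·ln(0.56/0.20) = 0.57659
  0.06·ln(0.06/0.73) = -0.14992
D(P‖Q) = 1.0695 nats.

1.0695 nats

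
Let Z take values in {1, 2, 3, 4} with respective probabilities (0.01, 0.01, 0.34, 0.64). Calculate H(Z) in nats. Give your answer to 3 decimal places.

H(Z) = −Σ p·ln p.
  −(0.01)·ln(0.01) = 0.0461
  −(0.01)·ln(0.01) = 0.0461
  −(0.34)·ln(0.34) = 0.3668
  −(0.64)·ln(0.64) = 0.2856
Sum: 0.0461 + 0.0461 + 0.3668 + 0.2856 = 0.745 nats.

0.745 nats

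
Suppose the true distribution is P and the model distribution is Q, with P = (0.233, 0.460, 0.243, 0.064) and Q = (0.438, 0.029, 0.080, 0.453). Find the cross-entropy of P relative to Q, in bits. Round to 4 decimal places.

3.5857 bits

H(P,Q) = −Σ p·log₂ q.
  −0.233·log₂(0.438) = 0.27750
  −0.460·log₂(0.029) = 2.34959
  −0.243·log₂(0.080) = 0.88546
  −0.064·log₂(0.453) = 0.07311
H(P,Q) = 3.5857 bits.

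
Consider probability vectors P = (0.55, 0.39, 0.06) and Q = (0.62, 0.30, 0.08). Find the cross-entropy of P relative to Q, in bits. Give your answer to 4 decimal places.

H(P,Q) = −Σ p·log₂ q.
  −0.55·log₂(0.62) = 0.37931
  −0.39·log₂(0.30) = 0.67742
  −0.06·log₂(0.08) = 0.21863
H(P,Q) = 1.2754 bits.

1.2754 bits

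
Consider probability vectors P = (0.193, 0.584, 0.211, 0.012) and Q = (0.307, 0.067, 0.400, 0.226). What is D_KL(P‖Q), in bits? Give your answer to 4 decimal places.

1.4495 bits

D(P‖Q) = Σ p·log₂(p/q).
  0.193·log₂(0.193/0.307) = -0.12924
  0.584·log₂(0.584/0.067) = 1.82426
  0.211·log₂(0.211/0.400) = -0.19470
  0.012·log₂(0.012/0.226) = -0.05082
D(P‖Q) = 1.4495 bits.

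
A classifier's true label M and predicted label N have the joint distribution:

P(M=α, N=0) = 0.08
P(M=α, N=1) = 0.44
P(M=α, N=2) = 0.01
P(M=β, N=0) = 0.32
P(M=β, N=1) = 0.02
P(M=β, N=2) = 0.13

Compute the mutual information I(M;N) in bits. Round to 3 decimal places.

Marginals: p(M) = (0.5300, 0.4700), p(N) = (0.4000, 0.4600, 0.1400).
I(M;N) = Σ p(x,y)·log₂[p(x,y)/(p(x)p(y))].
  (α,0): 0.08·log₂(0.3774) = -0.1125
  (α,1): 0.44·log₂(1.8048) = 0.3748
  (α,2): 0.01·log₂(0.1348) = -0.0289
  (β,0): 0.32·log₂(1.7021) = 0.2455
  (β,1): 0.02·log₂(0.0925) = -0.0687
  (β,2): 0.13·log₂(1.9757) = 0.1277
Sum = 0.538 bits.

0.538 bits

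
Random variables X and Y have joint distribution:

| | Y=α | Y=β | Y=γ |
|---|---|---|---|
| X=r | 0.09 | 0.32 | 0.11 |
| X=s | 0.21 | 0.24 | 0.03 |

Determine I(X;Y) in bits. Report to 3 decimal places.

Marginals: p(X) = (0.5200, 0.4800), p(Y) = (0.3000, 0.5600, 0.1400).
I(X;Y) = Σ p(x,y)·log₂[p(x,y)/(p(x)p(y))].
  (r,α): 0.09·log₂(0.5769) = -0.0714
  (r,β): 0.32·log₂(1.0989) = 0.0435
  (r,γ): 0.11·log₂(1.5110) = 0.0655
  (s,α): 0.21·log₂(1.4583) = 0.1143
  (s,β): 0.24·log₂(0.8929) = -0.0392
  (s,γ): 0.03·log₂(0.4464) = -0.0349
Sum = 0.078 bits.

0.078 bits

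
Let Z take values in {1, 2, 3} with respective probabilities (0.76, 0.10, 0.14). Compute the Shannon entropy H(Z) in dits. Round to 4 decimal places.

H(Z) = −Σ p·log₁₀ p.
  −(0.76)·log₁₀(0.76) = 0.09058
  −(0.10)·log₁₀(0.10) = 0.10000
  −(0.14)·log₁₀(0.14) = 0.11954
Sum: 0.09058 + 0.10000 + 0.11954 = 0.3101 dits.

0.3101 dits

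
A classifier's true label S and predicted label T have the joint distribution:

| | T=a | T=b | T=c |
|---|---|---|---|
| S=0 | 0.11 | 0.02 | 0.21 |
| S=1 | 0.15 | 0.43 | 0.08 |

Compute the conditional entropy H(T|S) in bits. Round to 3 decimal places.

1.237 bits

Marginals: p(S) = (0.3400, 0.6600), p(T) = (0.2600, 0.4500, 0.2900).
H(T|S) = Σ p(S) · H(T|S=·).
  S=0: p=0.3400, H(T|S=0) = 1.1965
  S=1: p=0.6600, H(T|S=1) = 1.2575
Weighted sum = 1.237 bits.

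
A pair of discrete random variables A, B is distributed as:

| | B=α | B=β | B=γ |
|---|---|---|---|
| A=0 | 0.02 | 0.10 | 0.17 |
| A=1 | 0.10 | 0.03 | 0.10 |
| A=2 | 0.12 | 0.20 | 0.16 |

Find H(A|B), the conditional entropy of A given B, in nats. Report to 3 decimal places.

Chain rule: H(A|B) = H(A,B) − H(B).
Marginals: p(A) = (0.2900, 0.2300, 0.4800), p(B) = (0.2400, 0.3300, 0.4300).
H(A,B) = 2.0450 nats; H(B) = 1.0713 nats.
H(A|B) = 2.0450 − 1.0713 = 0.974 nats.

0.974 nats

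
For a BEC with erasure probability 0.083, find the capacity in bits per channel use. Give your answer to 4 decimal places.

Binary erasure channel: capacity C = 1 − ε.
C = 1 − 0.083 = 0.9170 bits per channel use.

0.9170 bits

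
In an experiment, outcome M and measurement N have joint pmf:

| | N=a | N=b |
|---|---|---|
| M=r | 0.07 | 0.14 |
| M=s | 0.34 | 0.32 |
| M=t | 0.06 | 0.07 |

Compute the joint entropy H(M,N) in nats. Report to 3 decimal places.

1.548 nats

H(M,N) = −Σ p(x,y)·ln p(x,y) over all 6 cells.
  cell (r,a): −0.07·ln0.07 = 0.1861
  cell (r,b): −0.14·ln0.14 = 0.2753
  cell (s,a): −0.34·ln0.34 = 0.3668
  cell (s,b): −0.32·ln0.32 = 0.3646
  cell (t,a): −0.06·ln0.06 = 0.1688
  cell (t,b): −0.07·ln0.07 = 0.1861
Sum = 1.548 nats.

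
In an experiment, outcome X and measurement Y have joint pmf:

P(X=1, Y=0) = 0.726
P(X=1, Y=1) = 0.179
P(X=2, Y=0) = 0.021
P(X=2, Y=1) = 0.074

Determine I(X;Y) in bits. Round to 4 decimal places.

Marginals: p(X) = (0.9050, 0.0950), p(Y) = (0.7470, 0.2530).
I(X;Y) = Σ p(x,y)·log₂[p(x,y)/(p(x)p(y))].
  (1,0): 0.726·log₂(1.0739) = 0.07468
  (1,1): 0.179·log₂(0.7818) = -0.06357
  (2,0): 0.021·log₂(0.2959) = -0.03689
  (2,1): 0.074·log₂(3.0788) = 0.12006
Sum = 0.0943 bits.

0.0943 bits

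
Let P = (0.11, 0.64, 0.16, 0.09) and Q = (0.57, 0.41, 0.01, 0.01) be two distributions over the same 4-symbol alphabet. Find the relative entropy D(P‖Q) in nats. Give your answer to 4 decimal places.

D(P‖Q) = Σ p·ln(p/q).
  0.11·ln(0.11/0.57) = -0.18097
  0.64·ln(0.64/0.41) = 0.28500
  0.16·ln(0.16/0.01) = 0.44361
  0.09·ln(0.09/0.01) = 0.19775
D(P‖Q) = 0.7454 nats.

0.7454 nats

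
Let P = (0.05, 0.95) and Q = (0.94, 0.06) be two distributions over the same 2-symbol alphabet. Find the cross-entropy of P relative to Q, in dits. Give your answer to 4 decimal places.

1.1621 dits

H(P,Q) = −Σ p·log₁₀ q.
  −0.05·log₁₀(0.94) = 0.00134
  −0.95·log₁₀(0.06) = 1.16076
H(P,Q) = 1.1621 dits.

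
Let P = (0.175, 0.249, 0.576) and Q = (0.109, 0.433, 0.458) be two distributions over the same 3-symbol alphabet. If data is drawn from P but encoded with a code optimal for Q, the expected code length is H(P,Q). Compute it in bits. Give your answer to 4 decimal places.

H(P,Q) = −Σ p·log₂ q.
  −0.175·log₂(0.109) = 0.55958
  −0.249·log₂(0.433) = 0.30068
  −0.576·log₂(0.458) = 0.64891
H(P,Q) = 1.5092 bits.

1.5092 bits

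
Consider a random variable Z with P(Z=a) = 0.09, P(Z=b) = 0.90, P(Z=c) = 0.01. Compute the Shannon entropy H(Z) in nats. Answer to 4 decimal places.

H(Z) = −Σ p·ln p.
  −(0.09)·ln(0.09) = 0.21672
  −(0.90)·ln(0.90) = 0.09482
  −(0.01)·ln(0.01) = 0.04605
Sum: 0.21672 + 0.09482 + 0.04605 = 0.3576 nats.

0.3576 nats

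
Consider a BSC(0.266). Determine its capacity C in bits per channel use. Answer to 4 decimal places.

Binary symmetric channel: C = 1 − h₂(ε) where h₂ is the binary entropy function.
h₂(0.266) = −0.266·log₂0.266 − 0.734·log₂0.734 = 0.8357.
C = 1 − 0.8357 = 0.1643 bits per channel use.

0.1643 bits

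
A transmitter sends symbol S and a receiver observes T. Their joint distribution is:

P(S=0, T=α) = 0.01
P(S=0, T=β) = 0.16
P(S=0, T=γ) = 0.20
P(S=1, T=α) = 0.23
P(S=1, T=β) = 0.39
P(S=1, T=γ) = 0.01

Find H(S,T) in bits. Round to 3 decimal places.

2.038 bits

H(S,T) = −Σ p(x,y)·log₂ p(x,y) over all 6 cells.
  cell (0,α): −0.01·log₂0.01 = 0.0664
  cell (0,β): −0.16·log₂0.16 = 0.4230
  cell (0,γ): −0.20·log₂0.20 = 0.4644
  cell (1,α): −0.23·log₂0.23 = 0.4877
  cell (1,β): −0.39·log₂0.39 = 0.5298
  cell (1,γ): −0.01·log₂0.01 = 0.0664
Sum = 2.038 bits.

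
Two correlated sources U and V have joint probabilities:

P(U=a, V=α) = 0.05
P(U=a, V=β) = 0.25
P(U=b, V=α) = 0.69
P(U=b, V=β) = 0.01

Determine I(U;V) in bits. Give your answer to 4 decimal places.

0.5561 bits

Marginals: p(U) = (0.3000, 0.7000), p(V) = (0.7400, 0.2600).
I(U;V) = Σ p(x,y)·log₂[p(x,y)/(p(x)p(y))].
  (a,α): 0.05·log₂(0.2252) = -0.10753
  (a,β): 0.25·log₂(3.2051) = 0.42010
  (b,α): 0.69·log₂(1.3320) = 0.28541
  (b,β): 0.01·log₂(0.0549) = -0.04186
Sum = 0.5561 bits.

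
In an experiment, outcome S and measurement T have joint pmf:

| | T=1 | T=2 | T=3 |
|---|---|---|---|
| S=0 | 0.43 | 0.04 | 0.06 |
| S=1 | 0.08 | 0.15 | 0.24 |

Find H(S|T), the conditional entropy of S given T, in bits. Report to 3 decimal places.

Marginals: p(S) = (0.5300, 0.4700), p(T) = (0.5100, 0.1900, 0.3000).
H(S|T) = Σ p(T) · H(S|T=·).
  T=1: p=0.5100, H(S|T=1) = 0.6268
  T=2: p=0.1900, H(S|T=2) = 0.7425
  T=3: p=0.3000, H(S|T=3) = 0.7219
Weighted sum = 0.677 bits.

0.677 bits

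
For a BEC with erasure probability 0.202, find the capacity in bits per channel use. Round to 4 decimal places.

0.7980 bits

Binary erasure channel: capacity C = 1 − ε.
C = 1 − 0.202 = 0.7980 bits per channel use.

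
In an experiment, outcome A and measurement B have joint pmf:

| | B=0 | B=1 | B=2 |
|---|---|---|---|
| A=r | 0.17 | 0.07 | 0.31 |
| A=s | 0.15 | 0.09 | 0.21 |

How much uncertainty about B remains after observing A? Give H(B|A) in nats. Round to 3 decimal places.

Chain rule: H(B|A) = H(A,B) − H(A).
Marginals: p(A) = (0.5500, 0.4500), p(B) = (0.3200, 0.1600, 0.5200).
H(A,B) = 1.6795 nats; H(A) = 0.6881 nats.
H(B|A) = 1.6795 − 0.6881 = 0.991 nats.

0.991 nats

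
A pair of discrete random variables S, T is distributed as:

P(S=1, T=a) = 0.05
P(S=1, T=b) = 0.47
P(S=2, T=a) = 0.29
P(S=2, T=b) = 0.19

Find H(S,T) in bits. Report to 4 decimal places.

1.7012 bits

H(S,T) = −Σ p(x,y)·log₂ p(x,y) over all 4 cells.
  cell (1,a): −0.05·log₂0.05 = 0.21610
  cell (1,b): −0.47·log₂0.47 = 0.51196
  cell (2,a): −0.29·log₂0.29 = 0.51790
  cell (2,b): −0.19·log₂0.19 = 0.45523
Sum = 1.7012 bits.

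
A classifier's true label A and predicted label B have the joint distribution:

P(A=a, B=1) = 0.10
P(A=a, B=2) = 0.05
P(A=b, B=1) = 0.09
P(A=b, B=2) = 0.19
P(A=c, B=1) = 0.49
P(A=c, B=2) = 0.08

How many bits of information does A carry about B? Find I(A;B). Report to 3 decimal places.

Marginals: p(A) = (0.1500, 0.2800, 0.5700), p(B) = (0.6800, 0.3200).
I(A;B) = H(A) + H(B) − H(A,B).
H(A) = 1.3870, H(B) = 0.9044, H(A,B) = 2.1120.
I(A;B) = 1.3870 + 0.9044 − 2.1120 = 0.179 bits.

0.179 bits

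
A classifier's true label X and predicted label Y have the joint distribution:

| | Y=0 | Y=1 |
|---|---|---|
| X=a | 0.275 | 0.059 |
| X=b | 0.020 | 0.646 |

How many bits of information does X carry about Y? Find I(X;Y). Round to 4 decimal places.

0.5209 bits

Marginals: p(X) = (0.3340, 0.6660), p(Y) = (0.2950, 0.7050).
I(X;Y) = Σ p(x,y)·log₂[p(x,y)/(p(x)p(y))].
  (a,0): 0.275·log₂(2.7910) = 0.40722
  (a,1): 0.059·log₂(0.2506) = -0.11781
  (b,0): 0.020·log₂(0.1018) = -0.06592
  (b,1): 0.646·log₂(1.3758) = 0.29736
Sum = 0.5209 bits.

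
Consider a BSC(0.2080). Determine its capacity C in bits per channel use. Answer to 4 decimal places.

0.2624 bits

Binary symmetric channel: C = 1 − h₂(ε) where h₂ is the binary entropy function.
h₂(0.2080) = −0.2080·log₂0.2080 − 0.7920·log₂0.7920 = 0.7376.
C = 1 − 0.7376 = 0.2624 bits per channel use.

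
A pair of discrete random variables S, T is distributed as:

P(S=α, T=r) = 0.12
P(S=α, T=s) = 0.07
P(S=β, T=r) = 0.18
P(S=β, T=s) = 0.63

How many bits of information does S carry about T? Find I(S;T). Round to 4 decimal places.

Marginals: p(S) = (0.1900, 0.8100), p(T) = (0.3000, 0.7000).
I(S;T) = H(S) + H(T) − H(S,T).
H(S) = 0.7015, H(T) = 0.8813, H(S,T) = 1.5009.
I(S;T) = 0.7015 + 0.8813 − 1.5009 = 0.0819 bits.

0.0819 bits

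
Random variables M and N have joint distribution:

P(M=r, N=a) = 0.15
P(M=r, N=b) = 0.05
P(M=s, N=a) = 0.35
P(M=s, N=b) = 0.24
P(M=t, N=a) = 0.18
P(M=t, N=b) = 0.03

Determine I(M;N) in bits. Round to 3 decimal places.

0.043 bits

Marginals: p(M) = (0.2000, 0.5900, 0.2100), p(N) = (0.6800, 0.3200).
I(M;N) = Σ p(x,y)·log₂[p(x,y)/(p(x)p(y))].
  (r,a): 0.15·log₂(1.1029) = 0.0212
  (r,b): 0.05·log₂(0.7812) = -0.0178
  (s,a): 0.35·log₂(0.8724) = -0.0689
  (s,b): 0.24·log₂(1.2712) = 0.0831
  (t,a): 0.18·log₂(1.2605) = 0.0601
  (t,b): 0.03·log₂(0.4464) = -0.0349
Sum = 0.043 bits.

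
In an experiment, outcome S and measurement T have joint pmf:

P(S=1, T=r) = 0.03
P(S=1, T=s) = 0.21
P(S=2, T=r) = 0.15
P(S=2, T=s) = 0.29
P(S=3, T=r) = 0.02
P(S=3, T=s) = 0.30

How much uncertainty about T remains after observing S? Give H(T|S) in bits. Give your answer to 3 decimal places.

0.646 bits

Chain rule: H(T|S) = H(S,T) − H(S).
Marginals: p(S) = (0.2400, 0.4400, 0.3200), p(T) = (0.2000, 0.8000).
H(S,T) = 2.1870 bits; H(S) = 1.5413 bits.
H(T|S) = 2.1870 − 1.5413 = 0.646 bits.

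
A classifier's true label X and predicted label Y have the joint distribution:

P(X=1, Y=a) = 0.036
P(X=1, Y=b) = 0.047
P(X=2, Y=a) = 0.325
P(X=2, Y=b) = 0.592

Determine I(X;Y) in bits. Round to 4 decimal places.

Marginals: p(X) = (0.0830, 0.9170), p(Y) = (0.3610, 0.6390).
I(X;Y) = H(X) + H(Y) − H(X,Y).
H(X) = 0.4127, H(Y) = 0.9435, H(X,Y) = 1.3547.
I(X;Y) = 0.4127 + 0.9435 − 1.3547 = 0.0015 bits.

0.0015 bits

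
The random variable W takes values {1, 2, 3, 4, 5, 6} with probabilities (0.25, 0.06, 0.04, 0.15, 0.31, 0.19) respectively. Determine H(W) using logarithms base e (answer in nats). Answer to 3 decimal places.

H(W) = −Σ p·ln p.
  −(0.25)·ln(0.25) = 0.3466
  −(0.06)·ln(0.06) = 0.1688
  −(0.04)·ln(0.04) = 0.1288
  −(0.15)·ln(0.15) = 0.2846
  −(0.31)·ln(0.31) = 0.3631
  −(0.19)·ln(0.19) = 0.3155
Sum: 0.3466 + 0.1688 + 0.1288 + 0.2846 + 0.3631 + 0.3155 = 1.607 nats.

1.607 nats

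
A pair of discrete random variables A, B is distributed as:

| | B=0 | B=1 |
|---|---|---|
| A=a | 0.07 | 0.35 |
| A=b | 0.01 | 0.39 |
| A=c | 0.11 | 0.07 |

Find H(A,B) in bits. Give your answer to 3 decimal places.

H(A,B) = −Σ p(x,y)·log₂ p(x,y) over all 6 cells.
  cell (a,0): −0.07·log₂0.07 = 0.2686
  cell (a,1): −0.35·log₂0.35 = 0.5301
  cell (b,0): −0.01·log₂0.01 = 0.0664
  cell (b,1): −0.39·log₂0.39 = 0.5298
  cell (c,0): −0.11·log₂0.11 = 0.3503
  cell (c,1): −0.07·log₂0.07 = 0.2686
Sum = 2.014 bits.

2.014 bits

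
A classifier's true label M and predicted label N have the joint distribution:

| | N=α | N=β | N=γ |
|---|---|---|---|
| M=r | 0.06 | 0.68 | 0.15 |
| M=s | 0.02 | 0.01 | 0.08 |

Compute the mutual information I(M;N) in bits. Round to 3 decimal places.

Marginals: p(M) = (0.8900, 0.1100), p(N) = (0.0800, 0.6900, 0.2300).
I(M;N) = Σ p(x,y)·log₂[p(x,y)/(p(x)p(y))].
  (r,α): 0.06·log₂(0.8427) = -0.0148
  (r,β): 0.68·log₂(1.1073) = 0.1000
  (r,γ): 0.15·log₂(0.7328) = -0.0673
  (s,α): 0.02·log₂(2.2727) = 0.0237
  (s,β): 0.01·log₂(0.1318) = -0.0292
  (s,γ): 0.08·log₂(3.1621) = 0.1329
Sum = 0.145 bits.

0.145 bits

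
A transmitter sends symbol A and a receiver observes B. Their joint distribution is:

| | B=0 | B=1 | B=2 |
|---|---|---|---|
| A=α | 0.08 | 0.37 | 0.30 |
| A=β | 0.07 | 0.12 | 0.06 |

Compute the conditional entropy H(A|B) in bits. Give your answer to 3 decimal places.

Chain rule: H(A|B) = H(A,B) − H(B).
Marginals: p(A) = (0.7500, 0.2500), p(B) = (0.1500, 0.4900, 0.3600).
H(A,B) = 2.2225 bits; H(B) = 1.4454 bits.
H(A|B) = 2.2225 − 1.4454 = 0.777 bits.

0.777 bits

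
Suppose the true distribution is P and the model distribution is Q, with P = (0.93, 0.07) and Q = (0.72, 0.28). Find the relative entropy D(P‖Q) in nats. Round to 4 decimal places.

D(P‖Q) = Σ p·ln(p/q).
  0.93·ln(0.93/0.72) = 0.23802
  0.07·ln(0.07/0.28) = -0.09704
D(P‖Q) = 0.1410 nats.

0.1410 nats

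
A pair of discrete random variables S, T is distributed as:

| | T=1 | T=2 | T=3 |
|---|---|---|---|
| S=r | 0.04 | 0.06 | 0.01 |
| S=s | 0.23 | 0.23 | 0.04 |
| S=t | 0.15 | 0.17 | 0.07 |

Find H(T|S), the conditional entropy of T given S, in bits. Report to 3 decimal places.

Chain rule: H(T|S) = H(S,T) − H(S).
Marginals: p(S) = (0.1100, 0.5000, 0.3900), p(T) = (0.4200, 0.4600, 0.1200).
H(S,T) = 2.7705 bits; H(S) = 1.3801 bits.
H(T|S) = 2.7705 − 1.3801 = 1.390 bits.

1.390 bits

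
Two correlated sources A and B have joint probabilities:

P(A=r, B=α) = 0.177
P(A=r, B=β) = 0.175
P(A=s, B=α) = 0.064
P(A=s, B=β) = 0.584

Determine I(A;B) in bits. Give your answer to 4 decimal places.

Marginals: p(A) = (0.3520, 0.6480), p(B) = (0.2410, 0.7590).
I(A;B) = Σ p(x,y)·log₂[p(x,y)/(p(x)p(y))].
  (r,α): 0.177·log₂(2.0865) = 0.18781
  (r,β): 0.175·log₂(0.6550) = -0.10682
  (s,α): 0.064·log₂(0.4098) = -0.08237
  (s,β): 0.584·log₂(1.1874) = 0.14472
Sum = 0.1433 bits.

0.1433 bits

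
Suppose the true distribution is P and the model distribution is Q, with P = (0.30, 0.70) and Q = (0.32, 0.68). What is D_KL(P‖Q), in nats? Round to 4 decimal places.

0.0009 nats

D(P‖Q) = Σ p·ln(p/q).
  0.30·ln(0.30/0.32) = -0.01936
  0.70·ln(0.70/0.68) = 0.02029
D(P‖Q) = 0.0009 nats.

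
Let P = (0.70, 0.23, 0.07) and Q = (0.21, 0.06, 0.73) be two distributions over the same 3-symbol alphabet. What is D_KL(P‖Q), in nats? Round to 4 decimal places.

0.9877 nats

D(P‖Q) = Σ p·ln(p/q).
  0.70·ln(0.70/0.21) = 0.84278
  0.23·ln(0.23/0.06) = 0.30906
  0.07·ln(0.07/0.73) = -0.16412
D(P‖Q) = 0.9877 nats.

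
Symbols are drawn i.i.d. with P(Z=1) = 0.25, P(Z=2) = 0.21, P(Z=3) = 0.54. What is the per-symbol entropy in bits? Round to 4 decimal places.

1.4529 bits

H(Z) = −Σ p·log₂ p.
  −(0.25)·log₂(0.25) = 0.50000
  −(0.21)·log₂(0.21) = 0.47282
  −(0.54)·log₂(0.54) = 0.48004
Sum: 0.50000 + 0.47282 + 0.48004 = 1.4529 bits.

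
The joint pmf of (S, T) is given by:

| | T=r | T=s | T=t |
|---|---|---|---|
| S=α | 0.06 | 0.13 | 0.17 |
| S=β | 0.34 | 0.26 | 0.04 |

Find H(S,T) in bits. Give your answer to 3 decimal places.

2.281 bits

H(S,T) = −Σ p(x,y)·log₂ p(x,y) over all 6 cells.
  cell (α,r): −0.06·log₂0.06 = 0.2435
  cell (α,s): −0.13·log₂0.13 = 0.3826
  cell (α,t): −0.17·log₂0.17 = 0.4346
  cell (β,r): −0.34·log₂0.34 = 0.5292
  cell (β,s): −0.26·log₂0.26 = 0.5053
  cell (β,t): −0.04·log₂0.04 = 0.1858
Sum = 2.281 bits.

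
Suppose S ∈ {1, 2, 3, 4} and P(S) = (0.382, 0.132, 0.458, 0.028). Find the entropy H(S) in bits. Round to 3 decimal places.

1.576 bits

H(S) = −Σ p·log₂ p.
  −(0.382)·log₂(0.382) = 0.5304
  −(0.132)·log₂(0.132) = 0.3856
  −(0.458)·log₂(0.458) = 0.5160
  −(0.028)·log₂(0.028) = 0.1444
Sum: 0.5304 + 0.3856 + 0.5160 + 0.1444 = 1.576 bits.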